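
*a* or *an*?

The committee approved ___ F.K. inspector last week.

an

The indefinite article is chosen by the initial *sound* of the following word, not its spelling.
The initialism *F.K.* is read letter by letter; the first letter, F, is pronounced /ɛf/, which begins with a vowel sound.
So the article is *an*: The committee approved an F.K. inspector last week.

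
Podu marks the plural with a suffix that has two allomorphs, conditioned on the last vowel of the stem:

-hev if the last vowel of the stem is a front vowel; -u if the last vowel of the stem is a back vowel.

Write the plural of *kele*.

The last vowel of *kele* is /e/, which is a front vowel, so the suffix is -hev, giving *kelehev*.

kelehev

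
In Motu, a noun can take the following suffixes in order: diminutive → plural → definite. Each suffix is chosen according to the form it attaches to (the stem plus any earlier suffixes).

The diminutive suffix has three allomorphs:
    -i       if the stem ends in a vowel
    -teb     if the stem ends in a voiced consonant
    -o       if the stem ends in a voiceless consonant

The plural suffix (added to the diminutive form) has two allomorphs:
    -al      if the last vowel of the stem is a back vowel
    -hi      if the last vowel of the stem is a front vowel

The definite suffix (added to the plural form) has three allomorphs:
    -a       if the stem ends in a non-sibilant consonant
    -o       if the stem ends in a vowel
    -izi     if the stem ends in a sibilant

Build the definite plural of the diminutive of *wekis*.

Since the final sound of *wekis* is /s/ (a voiceless consonant), it takes -o, giving *wekiso*.
Since the last vowel of the diminutive form *wekiso* is /o/ (a back vowel), it takes -al, giving *wekisoal*.
The plural form *wekisoal*: final sound = /l/, a non-sibilant consonant → -a → *wekisoala*.

wekisoala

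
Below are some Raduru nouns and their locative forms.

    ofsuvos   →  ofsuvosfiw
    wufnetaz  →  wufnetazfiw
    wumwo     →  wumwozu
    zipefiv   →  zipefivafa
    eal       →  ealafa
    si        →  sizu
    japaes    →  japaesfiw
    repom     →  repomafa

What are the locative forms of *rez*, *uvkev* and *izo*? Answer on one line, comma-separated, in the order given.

rezfiw, uvkevafa, izozu

The suffix is conditioned by the final sound: -fiw when the stem ends in a sibilant (*ofsuvos*, *wufnetaz*, *japaes*); -afa when the stem ends in a non-sibilant consonant (*zipefiv*, *eal*, *repom*); -zu when the stem ends in a vowel (*wumwo*, *si*).
Since the final sound of *rez* is /z/ (a sibilant), it takes -fiw, giving *rezfiw*.
Since the final sound of *uvkev* is /v/ (a non-sibilant consonant), it takes -afa, giving *uvkevafa*.
*izo*: final sound = /o/, a vowel → -zu → *izozu*.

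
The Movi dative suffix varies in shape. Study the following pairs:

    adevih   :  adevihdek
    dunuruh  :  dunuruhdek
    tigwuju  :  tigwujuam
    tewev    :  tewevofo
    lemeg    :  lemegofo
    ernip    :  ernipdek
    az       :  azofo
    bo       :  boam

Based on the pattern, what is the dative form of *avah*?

The suffix is conditioned by the final sound: -dek when the stem ends in a voiceless consonant (*adevih*, *dunuruh*, *ernip*); -ofo when the stem ends in a voiced consonant (*tewev*, *lemeg*, *az*); -am when the stem ends in a vowel (*tigwuju*, *bo*).
The final sound of *avah* is /h/, which is a voiceless consonant, so the suffix is -dek, giving *avahdek*.

avahdek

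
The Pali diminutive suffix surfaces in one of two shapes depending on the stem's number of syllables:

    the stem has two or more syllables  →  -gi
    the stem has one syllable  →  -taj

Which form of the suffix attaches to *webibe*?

*webibe* (3 syllables) → -gi.

-gi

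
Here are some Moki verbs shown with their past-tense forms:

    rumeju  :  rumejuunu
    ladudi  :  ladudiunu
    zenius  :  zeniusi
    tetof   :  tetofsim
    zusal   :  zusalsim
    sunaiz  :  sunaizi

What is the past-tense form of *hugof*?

The suffix is conditioned by the final sound: -i when the stem ends in a sibilant (*zenius*, *sunaiz*); -sim when the stem ends in a non-sibilant consonant (*tetof*, *zusal*); -unu when the stem ends in a vowel (*rumeju*, *ladudi*).
*hugof* — final sound /f/ (a non-sibilant consonant) → -sim → *hugofsim*.

hugofsim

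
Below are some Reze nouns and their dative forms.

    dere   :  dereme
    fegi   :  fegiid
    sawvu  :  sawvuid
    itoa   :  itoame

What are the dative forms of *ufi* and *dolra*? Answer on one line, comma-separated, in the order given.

ufiid, dolrame

Looking at the last vowel of each stem: -id when the last vowel of the stem is a high vowel (*fegi*, *sawvu*); -me when the last vowel of the stem is a non-high vowel (*dere*, *itoa*).
*ufi*: last vowel = /i/, a high vowel → -id → *ufiid*.
*dolra* — last vowel /a/ (a non-high vowel) → -me → *dolrame*.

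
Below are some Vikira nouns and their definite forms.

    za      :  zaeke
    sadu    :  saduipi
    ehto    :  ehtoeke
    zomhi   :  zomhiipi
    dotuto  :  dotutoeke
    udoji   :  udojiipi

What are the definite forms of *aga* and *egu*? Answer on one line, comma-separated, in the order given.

The pattern is height harmony: -ipi when the last vowel of the stem is a high vowel (*sadu*, *zomhi*, *udoji*); -eke when the last vowel of the stem is a non-high vowel (*za*, *ehto*, *dotuto*).
*aga*: last vowel = /a/, a non-high vowel → -eke → *agaeke*.
Since the last vowel of *egu* is /u/ (a high vowel), it takes -ipi, giving *eguipi*.

agaeke, eguipi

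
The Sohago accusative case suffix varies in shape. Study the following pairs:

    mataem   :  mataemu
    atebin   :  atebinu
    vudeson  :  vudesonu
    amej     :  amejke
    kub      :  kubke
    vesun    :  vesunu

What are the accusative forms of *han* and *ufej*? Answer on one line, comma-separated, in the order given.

The suffix is conditioned by the final consonant: -u when the stem ends in a nasal (*mataem*, *atebin*, *vudeson*, *vesun*); -ke when the stem ends in a non-nasal consonant (*amej*, *kub*).
Since the final consonant of *han* is /n/ (a nasal), it takes -u, giving *hanu*.
The final consonant of *ufej* is /j/, which is non-nasal, so the suffix is -ke, giving *ufejke*.

hanu, ufejke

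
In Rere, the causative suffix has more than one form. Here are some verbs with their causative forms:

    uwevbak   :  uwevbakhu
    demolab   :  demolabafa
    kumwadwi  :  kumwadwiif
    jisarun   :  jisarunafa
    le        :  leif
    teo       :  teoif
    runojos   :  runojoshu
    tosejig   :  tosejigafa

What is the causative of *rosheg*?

roshegafa

The pattern is voicing of the final sound: -hu when the stem ends in a voiceless consonant (*uwevbak*, *runojos*); -afa when the stem ends in a voiced consonant (*demolab*, *jisarun*, *tosejig*); -if when the stem ends in a vowel (*kumwadwi*, *le*, *teo*).
The final sound of *rosheg* is /g/, which is a voiced consonant, so the suffix is -afa, giving *roshegafa*.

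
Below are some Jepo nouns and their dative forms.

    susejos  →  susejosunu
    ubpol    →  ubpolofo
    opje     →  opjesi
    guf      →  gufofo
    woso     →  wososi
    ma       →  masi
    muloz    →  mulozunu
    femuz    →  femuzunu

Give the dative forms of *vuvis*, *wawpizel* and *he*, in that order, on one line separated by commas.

The suffix is conditioned by the final sound: -unu when the stem ends in a sibilant (*susejos*, *muloz*, *femuz*); -ofo when the stem ends in a non-sibilant consonant (*ubpol*, *guf*); -si when the stem ends in a vowel (*opje*, *woso*, *ma*).
The final sound of *vuvis* is /s/, which is a sibilant, so the suffix is -unu, giving *vuvisunu*.
The final sound of *wawpizel* is /l/, which is a non-sibilant consonant, so the suffix is -ofo, giving *wawpizelofo*.
*he*: final sound = /e/, a vowel → -si → *hesi*.

vuvisunu, wawpizelofo, hesi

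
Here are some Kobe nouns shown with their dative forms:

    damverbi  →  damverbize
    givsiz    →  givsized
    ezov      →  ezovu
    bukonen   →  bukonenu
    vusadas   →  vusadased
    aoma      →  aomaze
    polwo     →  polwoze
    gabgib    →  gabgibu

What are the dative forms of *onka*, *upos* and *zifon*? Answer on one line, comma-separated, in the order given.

The suffix is conditioned by the final sound: -ed when the stem ends in a sibilant (*givsiz*, *vusadas*); -u when the stem ends in a non-sibilant consonant (*ezov*, *bukonen*, *gabgib*); -ze when the stem ends in a vowel (*damverbi*, *aoma*, *polwo*).
Since the final sound of *onka* is /a/ (a vowel), it takes -ze, giving *onkaze*.
*upos* — final sound /s/ (a sibilant) → -ed → *uposed*.
*zifon* — final sound /n/ (a non-sibilant consonant) → -u → *zifonu*.

onkaze, uposed, zifonu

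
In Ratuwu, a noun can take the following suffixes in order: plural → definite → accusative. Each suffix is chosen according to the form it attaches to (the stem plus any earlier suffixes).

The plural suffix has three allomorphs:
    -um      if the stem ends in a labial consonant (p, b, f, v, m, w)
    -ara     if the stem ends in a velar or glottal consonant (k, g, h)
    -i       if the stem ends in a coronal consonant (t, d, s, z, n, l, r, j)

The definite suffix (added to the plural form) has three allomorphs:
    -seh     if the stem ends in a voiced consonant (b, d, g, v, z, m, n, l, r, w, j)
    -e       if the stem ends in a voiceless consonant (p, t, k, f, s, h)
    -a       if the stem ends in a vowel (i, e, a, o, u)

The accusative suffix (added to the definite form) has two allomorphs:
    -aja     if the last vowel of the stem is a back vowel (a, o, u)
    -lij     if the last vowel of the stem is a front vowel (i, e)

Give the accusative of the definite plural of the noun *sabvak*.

sabvakaraaaja

*sabvak*: final consonant = /k/, velar/glottal → -ara → *sabvakara*.
The plural form *sabvakara*: final sound = /a/, a vowel → -a → *sabvakaraa*.
The definite form *sabvakaraa*: last vowel = /a/, a back vowel → -aja → *sabvakaraaaja*.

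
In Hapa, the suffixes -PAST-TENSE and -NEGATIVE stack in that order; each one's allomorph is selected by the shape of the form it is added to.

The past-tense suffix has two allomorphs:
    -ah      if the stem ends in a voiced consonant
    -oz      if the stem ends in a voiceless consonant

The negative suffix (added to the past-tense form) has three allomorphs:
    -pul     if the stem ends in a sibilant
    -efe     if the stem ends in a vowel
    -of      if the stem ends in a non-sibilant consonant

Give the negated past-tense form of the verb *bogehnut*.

bogehnutozpul

Since the final consonant of *bogehnut* is /t/ (voiceless), it takes -oz, giving *bogehnutoz*.
The past-tense form *bogehnutoz*: final sound = /z/, a sibilant → -pul → *bogehnutozpul*.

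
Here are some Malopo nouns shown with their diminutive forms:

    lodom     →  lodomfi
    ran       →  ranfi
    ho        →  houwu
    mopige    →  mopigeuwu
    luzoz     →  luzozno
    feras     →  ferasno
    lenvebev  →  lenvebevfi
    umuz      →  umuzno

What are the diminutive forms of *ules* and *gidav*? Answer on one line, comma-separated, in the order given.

ulesno, gidavfi

The alternation tracks the final sound of the stem — -no when the stem ends in a sibilant (*luzoz*, *feras*, *umuz*); -fi when the stem ends in a non-sibilant consonant (*lodom*, *ran*, *lenvebev*); -uwu when the stem ends in a vowel (*ho*, *mopige*).
Since the final sound of *ules* is /s/ (a sibilant), it takes -no, giving *ulesno*.
*gidav*: final sound = /v/, a non-sibilant consonant → -fi → *gidavfi*.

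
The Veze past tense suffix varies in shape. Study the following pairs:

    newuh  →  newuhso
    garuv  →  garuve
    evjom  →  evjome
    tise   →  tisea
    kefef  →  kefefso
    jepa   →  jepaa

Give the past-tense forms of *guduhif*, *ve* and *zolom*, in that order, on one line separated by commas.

The alternation tracks the final sound of the stem — -so when the stem ends in a voiceless consonant (*newuh*, *kefef*); -e when the stem ends in a voiced consonant (*garuv*, *evjom*); -a when the stem ends in a vowel (*tise*, *jepa*).
Since the final sound of *guduhif* is /f/ (a voiceless consonant), it takes -so, giving *guduhifso*.
*ve* — final sound /e/ (a vowel) → -a → *vea*.
*zolom* — final sound /m/ (a voiced consonant) → -e → *zolome*.

guduhifso, vea, zolome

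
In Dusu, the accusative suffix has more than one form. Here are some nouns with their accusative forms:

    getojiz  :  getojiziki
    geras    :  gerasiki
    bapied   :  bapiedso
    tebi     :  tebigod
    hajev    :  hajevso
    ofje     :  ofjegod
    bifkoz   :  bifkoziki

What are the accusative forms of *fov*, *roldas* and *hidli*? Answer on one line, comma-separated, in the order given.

fovso, roldasiki, hidligod

The suffix is conditioned by the final sound: -iki when the stem ends in a sibilant (*getojiz*, *geras*, *bifkoz*); -so when the stem ends in a non-sibilant consonant (*bapied*, *hajev*); -god when the stem ends in a vowel (*tebi*, *ofje*).
Since the final sound of *fov* is /v/ (a non-sibilant consonant), it takes -so, giving *fovso*.
*roldas* — final sound /s/ (a sibilant) → -iki → *roldasiki*.
Since the final sound of *hidli* is /i/ (a vowel), it takes -god, giving *hidligod*.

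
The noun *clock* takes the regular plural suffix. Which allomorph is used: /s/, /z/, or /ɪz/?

The stem *clock* ends in a voiceless non-sibilant consonant.
The plural suffix surfaces as /ɪz/ after sibilants, /s/ after other voiceless consonants, and /z/ after other voiced sounds.
So the plural -s on *clock* is pronounced /s/.

/s/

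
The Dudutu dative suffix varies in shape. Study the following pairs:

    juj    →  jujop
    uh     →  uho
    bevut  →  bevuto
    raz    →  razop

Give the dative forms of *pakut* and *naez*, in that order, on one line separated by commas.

pakuto, naezop

The alternation tracks the final consonant of the stem — -o when the stem ends in a voiceless consonant (*uh*, *bevut*); -op when the stem ends in a voiced consonant (*juj*, *raz*).
*pakut* — final consonant /t/ (voiceless) → -o → *pakuto*.
*naez*: final consonant = /z/, voiced → -op → *naezop*.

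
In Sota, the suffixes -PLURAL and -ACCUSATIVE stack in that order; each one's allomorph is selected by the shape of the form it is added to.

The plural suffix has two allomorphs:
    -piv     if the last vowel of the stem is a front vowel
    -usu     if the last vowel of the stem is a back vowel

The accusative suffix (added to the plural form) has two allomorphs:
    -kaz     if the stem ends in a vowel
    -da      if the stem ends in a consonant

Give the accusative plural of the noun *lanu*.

*lanu*: last vowel = /u/, a back vowel → -usu → *lanuusu*.
The plural form *lanuusu* — final sound /u/ (a vowel) → -kaz → *lanuusukaz*.

lanuusukaz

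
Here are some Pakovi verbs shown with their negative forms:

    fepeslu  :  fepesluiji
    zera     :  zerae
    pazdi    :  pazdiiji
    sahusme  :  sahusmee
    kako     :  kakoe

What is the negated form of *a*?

The alternation tracks the last vowel of the stem — -iji when the last vowel of the stem is a high vowel (*fepeslu*, *pazdi*); -e when the last vowel of the stem is a non-high vowel (*zera*, *sahusme*, *kako*).
Since the last vowel of *a* is /a/ (a non-high vowel), it takes -e, giving *ae*.

ae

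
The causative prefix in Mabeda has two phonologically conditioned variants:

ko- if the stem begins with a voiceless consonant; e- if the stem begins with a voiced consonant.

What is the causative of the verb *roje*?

The first consonant of *roje* is /r/, which is voiced, so the prefix is e-, giving *eroje*.

eroje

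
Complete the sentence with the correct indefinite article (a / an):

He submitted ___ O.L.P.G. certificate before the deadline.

an

The indefinite article is chosen by the initial *sound* of the following word, not its spelling.
The initialism *O.L.P.G.* is read letter by letter; the first letter, O, is pronounced /oʊ/, which begins with a vowel sound.
So the article is *an*: He submitted an O.L.P.G. certificate before the deadline.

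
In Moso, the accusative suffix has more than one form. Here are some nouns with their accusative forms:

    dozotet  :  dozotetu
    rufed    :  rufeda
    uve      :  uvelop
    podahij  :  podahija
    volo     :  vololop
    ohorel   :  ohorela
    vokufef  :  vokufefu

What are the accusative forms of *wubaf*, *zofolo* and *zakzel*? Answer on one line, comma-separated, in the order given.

wubafu, zofololop, zakzela

The suffix is conditioned by the final sound: -u when the stem ends in a voiceless consonant (*dozotet*, *vokufef*); -a when the stem ends in a voiced consonant (*rufed*, *podahij*, *ohorel*); -lop when the stem ends in a vowel (*uve*, *volo*).
*wubaf* — final sound /f/ (a voiceless consonant) → -u → *wubafu*.
Since the final sound of *zofolo* is /o/ (a vowel), it takes -lop, giving *zofololop*.
*zakzel*: final sound = /l/, a voiced consonant → -a → *zakzela*.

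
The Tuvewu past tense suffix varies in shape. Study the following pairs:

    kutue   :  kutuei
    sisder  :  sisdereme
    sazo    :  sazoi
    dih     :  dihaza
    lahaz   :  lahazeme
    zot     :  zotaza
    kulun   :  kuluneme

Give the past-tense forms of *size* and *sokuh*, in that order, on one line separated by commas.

sizei, sokuhaza

The alternation tracks the final sound of the stem — -aza when the stem ends in a voiceless consonant (*dih*, *zot*); -eme when the stem ends in a voiced consonant (*sisder*, *lahaz*, *kulun*); -i when the stem ends in a vowel (*kutue*, *sazo*).
*size* — final sound /e/ (a vowel) → -i → *sizei*.
*sokuh*: final sound = /h/, a voiceless consonant → -aza → *sokuhaza*.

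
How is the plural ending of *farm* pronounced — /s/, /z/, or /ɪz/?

/z/

The stem *farm* ends in a voiced non-sibilant sound.
The plural suffix surfaces as /ɪz/ after sibilants, /s/ after other voiceless consonants, and /z/ after other voiced sounds.
So the plural -s on *farm* is pronounced /z/.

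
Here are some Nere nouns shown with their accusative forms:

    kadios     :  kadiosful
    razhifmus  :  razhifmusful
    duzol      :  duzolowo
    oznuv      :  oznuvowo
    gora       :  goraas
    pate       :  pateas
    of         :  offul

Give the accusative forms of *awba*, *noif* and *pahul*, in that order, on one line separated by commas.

awbaas, noifful, pahulowo

The alternation tracks the final sound of the stem — -ful when the stem ends in a voiceless consonant (*kadios*, *razhifmus*, *of*); -owo when the stem ends in a voiced consonant (*duzol*, *oznuv*); -as when the stem ends in a vowel (*gora*, *pate*).
The final sound of *awba* is /a/, which is a vowel, so the suffix is -as, giving *awbaas*.
The final sound of *noif* is /f/, which is a voiceless consonant, so the suffix is -ful, giving *noifful*.
The final sound of *pahul* is /l/, which is a voiced consonant, so the suffix is -owo, giving *pahulowo*.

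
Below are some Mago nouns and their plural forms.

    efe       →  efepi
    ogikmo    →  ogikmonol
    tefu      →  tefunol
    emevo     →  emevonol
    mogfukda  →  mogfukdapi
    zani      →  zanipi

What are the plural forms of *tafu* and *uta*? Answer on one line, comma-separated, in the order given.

tafunol, utapi

The pattern is rounding harmony: -nol when the last vowel of the stem is a rounded vowel (*ogikmo*, *tefu*, *emevo*); -pi when the last vowel of the stem is an unrounded vowel (*efe*, *mogfukda*, *zani*).
*tafu* — last vowel /u/ (a rounded vowel) → -nol → *tafunol*.
Since the last vowel of *uta* is /a/ (an unrounded vowel), it takes -pi, giving *utapi*.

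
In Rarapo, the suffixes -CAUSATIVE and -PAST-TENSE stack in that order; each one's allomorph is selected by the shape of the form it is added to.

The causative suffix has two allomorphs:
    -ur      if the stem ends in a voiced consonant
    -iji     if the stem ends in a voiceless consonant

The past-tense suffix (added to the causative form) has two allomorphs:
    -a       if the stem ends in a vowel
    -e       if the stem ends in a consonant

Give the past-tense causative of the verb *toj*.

tojure

*toj*: final consonant = /j/, voiced → -ur → *tojur*.
Since the final sound of the causative form *tojur* is /r/ (a consonant), it takes -e, giving *tojure*.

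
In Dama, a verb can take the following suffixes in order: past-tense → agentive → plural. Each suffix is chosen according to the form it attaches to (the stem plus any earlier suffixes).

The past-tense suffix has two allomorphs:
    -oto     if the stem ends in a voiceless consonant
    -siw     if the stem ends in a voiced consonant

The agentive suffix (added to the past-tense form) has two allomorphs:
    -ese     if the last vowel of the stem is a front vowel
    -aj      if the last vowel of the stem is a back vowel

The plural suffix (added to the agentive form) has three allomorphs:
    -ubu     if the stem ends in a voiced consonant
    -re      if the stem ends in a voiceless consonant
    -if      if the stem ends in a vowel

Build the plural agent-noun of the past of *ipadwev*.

Since the final consonant of *ipadwev* is /v/ (voiced), it takes -siw, giving *ipadwevsiw*.
The last vowel of the past-tense form *ipadwevsiw* is /i/, which is a front vowel, so the agentive suffix is -ese, giving *ipadwevsiwese*.
The agentive form *ipadwevsiwese*: final sound = /e/, a vowel → -if → *ipadwevsiweseif*.

ipadwevsiweseif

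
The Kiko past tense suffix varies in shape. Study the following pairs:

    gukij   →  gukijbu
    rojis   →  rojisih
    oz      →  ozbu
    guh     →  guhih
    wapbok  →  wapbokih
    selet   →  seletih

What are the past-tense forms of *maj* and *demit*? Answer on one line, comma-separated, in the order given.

majbu, demitih

The pattern is voicing of the final consonant: -ih when the stem ends in a voiceless consonant (*rojis*, *guh*, *wapbok*, *selet*); -bu when the stem ends in a voiced consonant (*gukij*, *oz*).
*maj*: final consonant = /j/, voiced → -bu → *majbu*.
*demit* — final consonant /t/ (voiceless) → -ih → *demitih*.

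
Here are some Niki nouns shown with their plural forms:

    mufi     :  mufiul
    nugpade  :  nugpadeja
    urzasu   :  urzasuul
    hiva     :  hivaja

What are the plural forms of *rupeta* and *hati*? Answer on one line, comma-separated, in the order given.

rupetaja, hatiul

The suffix is conditioned by the last vowel: -ul when the last vowel of the stem is a high vowel (*mufi*, *urzasu*); -ja when the last vowel of the stem is a non-high vowel (*nugpade*, *hiva*).
Since the last vowel of *rupeta* is /a/ (a non-high vowel), it takes -ja, giving *rupetaja*.
*hati* — last vowel /i/ (a high vowel) → -ul → *hatiul*.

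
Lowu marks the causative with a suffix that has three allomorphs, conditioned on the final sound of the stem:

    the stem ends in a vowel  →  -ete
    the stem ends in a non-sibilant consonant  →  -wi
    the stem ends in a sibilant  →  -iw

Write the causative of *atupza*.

atupzaete

Since the final sound of *atupza* is /a/ (a vowel), it takes -ete, giving *atupzaete*.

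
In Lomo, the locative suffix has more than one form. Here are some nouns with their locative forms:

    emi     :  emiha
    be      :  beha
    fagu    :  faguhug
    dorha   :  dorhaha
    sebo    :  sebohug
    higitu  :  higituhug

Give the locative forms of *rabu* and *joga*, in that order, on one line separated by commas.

rabuhug, jogaha

The alternation tracks the last vowel of the stem — -hug when the last vowel of the stem is a rounded vowel (*fagu*, *sebo*, *higitu*); -ha when the last vowel of the stem is an unrounded vowel (*emi*, *be*, *dorha*).
*rabu* — last vowel /u/ (a rounded vowel) → -hug → *rabuhug*.
*joga*: last vowel = /a/, an unrounded vowel → -ha → *jogaha*.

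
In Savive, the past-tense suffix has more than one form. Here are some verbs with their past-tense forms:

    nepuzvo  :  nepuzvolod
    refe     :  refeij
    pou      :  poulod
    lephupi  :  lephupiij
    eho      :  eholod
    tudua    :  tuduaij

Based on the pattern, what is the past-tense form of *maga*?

magaij

Looking at the last vowel of each stem: -lod when the last vowel of the stem is a rounded vowel (*nepuzvo*, *pou*, *eho*); -ij when the last vowel of the stem is an unrounded vowel (*refe*, *lephupi*, *tudua*).
The last vowel of *maga* is /a/, which is an unrounded vowel, so the suffix is -ij, giving *magaij*.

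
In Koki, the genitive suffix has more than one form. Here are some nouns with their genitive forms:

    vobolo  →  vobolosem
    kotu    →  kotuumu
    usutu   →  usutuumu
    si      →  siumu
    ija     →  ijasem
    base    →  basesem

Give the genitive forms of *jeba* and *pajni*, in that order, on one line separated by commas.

jebasem, pajniumu

Looking at the last vowel of each stem: -umu when the last vowel of the stem is a high vowel (*kotu*, *usutu*, *si*); -sem when the last vowel of the stem is a non-high vowel (*vobolo*, *ija*, *base*).
*jeba*: last vowel = /a/, a non-high vowel → -sem → *jebasem*.
*pajni* — last vowel /i/ (a high vowel) → -umu → *pajniumu*.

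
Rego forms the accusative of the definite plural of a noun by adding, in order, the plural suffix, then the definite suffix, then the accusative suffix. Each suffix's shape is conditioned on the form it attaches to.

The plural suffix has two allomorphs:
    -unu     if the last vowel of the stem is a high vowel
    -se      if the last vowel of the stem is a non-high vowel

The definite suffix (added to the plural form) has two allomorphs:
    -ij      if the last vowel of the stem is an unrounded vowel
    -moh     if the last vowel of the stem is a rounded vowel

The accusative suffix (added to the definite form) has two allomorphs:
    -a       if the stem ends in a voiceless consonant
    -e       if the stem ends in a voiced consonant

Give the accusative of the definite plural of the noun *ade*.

The last vowel of *ade* is /e/, which is a non-high vowel, so the plural suffix is -se, giving *adese*.
Since the last vowel of the plural form *adese* is /e/ (an unrounded vowel), it takes -ij, giving *adeseij*.
The definite form *adeseij*: final consonant = /j/, voiced → -e → *adeseije*.

adeseije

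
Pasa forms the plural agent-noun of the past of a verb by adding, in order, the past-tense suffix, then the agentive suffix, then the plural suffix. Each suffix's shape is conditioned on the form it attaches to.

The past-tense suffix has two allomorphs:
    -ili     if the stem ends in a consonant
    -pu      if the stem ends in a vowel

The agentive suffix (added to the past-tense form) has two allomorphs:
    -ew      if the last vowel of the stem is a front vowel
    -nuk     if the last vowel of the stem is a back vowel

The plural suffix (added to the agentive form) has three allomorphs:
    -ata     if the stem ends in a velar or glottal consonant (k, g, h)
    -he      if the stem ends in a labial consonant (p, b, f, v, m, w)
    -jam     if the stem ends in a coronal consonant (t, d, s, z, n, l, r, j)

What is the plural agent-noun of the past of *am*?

The final sound of *am* is /m/, which is a consonant, so the past-tense suffix is -ili, giving *amili*.
The past-tense form *amili*: last vowel = /i/, a front vowel → -ew → *amiliew*.
Since the final consonant of the agentive form *amiliew* is /w/ (labial), it takes -he, giving *amiliewhe*.

amiliewhe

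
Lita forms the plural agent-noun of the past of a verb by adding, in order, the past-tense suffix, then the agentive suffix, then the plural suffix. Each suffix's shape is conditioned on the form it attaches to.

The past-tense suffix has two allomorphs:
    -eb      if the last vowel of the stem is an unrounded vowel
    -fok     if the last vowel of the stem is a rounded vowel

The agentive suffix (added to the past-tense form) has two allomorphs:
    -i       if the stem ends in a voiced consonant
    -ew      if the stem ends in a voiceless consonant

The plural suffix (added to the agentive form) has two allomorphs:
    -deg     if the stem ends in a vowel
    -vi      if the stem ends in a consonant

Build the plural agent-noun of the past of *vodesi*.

vodesiebideg

The last vowel of *vodesi* is /i/, which is an unrounded vowel, so the past-tense suffix is -eb, giving *vodesieb*.
Since the final consonant of the past-tense form *vodesieb* is /b/ (voiced), it takes -i, giving *vodesiebi*.
Since the final sound of the agentive form *vodesiebi* is /i/ (a vowel), it takes -deg, giving *vodesiebideg*.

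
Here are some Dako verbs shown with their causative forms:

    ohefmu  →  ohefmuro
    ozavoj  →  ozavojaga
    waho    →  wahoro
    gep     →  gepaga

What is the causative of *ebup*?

ebupaga

The suffix is conditioned by the final sound: -aga when the stem ends in a consonant (*ozavoj*, *gep*); -ro when the stem ends in a vowel (*ohefmu*, *waho*).
*ebup* — final sound /p/ (a consonant) → -aga → *ebupaga*.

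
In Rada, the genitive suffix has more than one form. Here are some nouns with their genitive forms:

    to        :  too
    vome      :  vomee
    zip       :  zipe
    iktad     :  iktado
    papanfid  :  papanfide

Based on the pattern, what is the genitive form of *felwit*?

felwite

The alternation tracks the last vowel of the stem — -e when the last vowel of the stem is a front vowel (*vome*, *zip*, *papanfid*); -o when the last vowel of the stem is a back vowel (*to*, *iktad*).
*felwit* — last vowel /i/ (a front vowel) → -e → *felwite*.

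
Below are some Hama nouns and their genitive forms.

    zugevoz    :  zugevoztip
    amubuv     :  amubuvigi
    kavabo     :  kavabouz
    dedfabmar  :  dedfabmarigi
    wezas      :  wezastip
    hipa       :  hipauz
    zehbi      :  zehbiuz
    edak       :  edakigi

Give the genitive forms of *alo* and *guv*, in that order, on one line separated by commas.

The suffix is conditioned by the final sound: -tip when the stem ends in a sibilant (*zugevoz*, *wezas*); -igi when the stem ends in a non-sibilant consonant (*amubuv*, *dedfabmar*, *edak*); -uz when the stem ends in a vowel (*kavabo*, *hipa*, *zehbi*).
*alo* — final sound /o/ (a vowel) → -uz → *alouz*.
The final sound of *guv* is /v/, which is a non-sibilant consonant, so the suffix is -igi, giving *guvigi*.

alouz, guvigi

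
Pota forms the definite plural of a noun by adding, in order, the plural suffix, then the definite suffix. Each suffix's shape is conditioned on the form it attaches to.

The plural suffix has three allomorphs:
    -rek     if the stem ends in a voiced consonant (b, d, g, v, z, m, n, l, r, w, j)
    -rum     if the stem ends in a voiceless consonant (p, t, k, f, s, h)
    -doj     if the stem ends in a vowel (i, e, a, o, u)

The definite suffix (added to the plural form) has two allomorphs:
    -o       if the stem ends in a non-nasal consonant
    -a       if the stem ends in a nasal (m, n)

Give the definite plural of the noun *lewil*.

lewilreko

*lewil*: final sound = /l/, a voiced consonant → -rek → *lewilrek*.
The final consonant of the plural form *lewilrek* is /k/, which is non-nasal, so the definite suffix is -o, giving *lewilreko*.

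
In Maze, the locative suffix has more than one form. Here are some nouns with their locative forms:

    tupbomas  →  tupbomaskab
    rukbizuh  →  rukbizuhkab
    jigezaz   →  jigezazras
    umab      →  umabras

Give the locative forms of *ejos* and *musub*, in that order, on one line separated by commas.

The pattern is voicing of the final consonant: -kab when the stem ends in a voiceless consonant (*tupbomas*, *rukbizuh*); -ras when the stem ends in a voiced consonant (*jigezaz*, *umab*).
The final consonant of *ejos* is /s/, which is voiceless, so the suffix is -kab, giving *ejoskab*.
Since the final consonant of *musub* is /b/ (voiced), it takes -ras, giving *musubras*.

ejoskab, musubras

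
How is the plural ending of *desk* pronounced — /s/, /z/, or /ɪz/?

/s/

The stem *desk* ends in a voiceless non-sibilant consonant.
The plural suffix surfaces as /ɪz/ after sibilants, /s/ after other voiceless consonants, and /z/ after other voiced sounds.
So the plural -s on *desk* is pronounced /s/.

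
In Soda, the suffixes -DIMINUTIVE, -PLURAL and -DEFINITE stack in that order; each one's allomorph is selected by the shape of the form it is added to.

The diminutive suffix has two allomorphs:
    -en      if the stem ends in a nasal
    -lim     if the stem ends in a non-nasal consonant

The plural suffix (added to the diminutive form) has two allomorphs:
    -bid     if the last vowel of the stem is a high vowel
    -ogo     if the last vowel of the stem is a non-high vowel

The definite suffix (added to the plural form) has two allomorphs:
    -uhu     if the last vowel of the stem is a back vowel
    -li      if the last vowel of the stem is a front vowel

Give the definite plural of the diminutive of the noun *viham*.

*viham*: final consonant = /m/, a nasal → -en → *vihamen*.
The diminutive form *vihamen* — last vowel /e/ (a non-high vowel) → -ogo → *vihamenogo*.
The last vowel of the plural form *vihamenogo* is /o/, which is a back vowel, so the definite suffix is -uhu, giving *vihamenogouhu*.

vihamenogouhu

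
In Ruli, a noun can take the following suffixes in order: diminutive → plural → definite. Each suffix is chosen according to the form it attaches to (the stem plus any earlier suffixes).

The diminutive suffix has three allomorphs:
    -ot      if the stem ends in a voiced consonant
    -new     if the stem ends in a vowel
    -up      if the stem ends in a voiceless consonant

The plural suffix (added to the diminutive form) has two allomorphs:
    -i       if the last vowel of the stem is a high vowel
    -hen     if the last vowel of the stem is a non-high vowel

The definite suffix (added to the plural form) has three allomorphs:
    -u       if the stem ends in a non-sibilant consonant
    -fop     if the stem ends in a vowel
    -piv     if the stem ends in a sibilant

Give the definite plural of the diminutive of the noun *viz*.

vizothenu

*viz* — final sound /z/ (a voiced consonant) → -ot → *vizot*.
The diminutive form *vizot*: last vowel = /o/, a non-high vowel → -hen → *vizothen*.
Since the final sound of the plural form *vizothen* is /n/ (a non-sibilant consonant), it takes -u, giving *vizothenu*.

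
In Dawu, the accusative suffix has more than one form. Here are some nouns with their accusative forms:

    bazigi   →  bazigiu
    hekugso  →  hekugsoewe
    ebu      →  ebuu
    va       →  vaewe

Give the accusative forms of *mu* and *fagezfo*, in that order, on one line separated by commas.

The pattern is height harmony: -u when the last vowel of the stem is a high vowel (*bazigi*, *ebu*); -ewe when the last vowel of the stem is a non-high vowel (*hekugso*, *va*).
*mu*: last vowel = /u/, a high vowel → -u → *muu*.
Since the last vowel of *fagezfo* is /o/ (a non-high vowel), it takes -ewe, giving *fagezfoewe*.

muu, fagezfoewe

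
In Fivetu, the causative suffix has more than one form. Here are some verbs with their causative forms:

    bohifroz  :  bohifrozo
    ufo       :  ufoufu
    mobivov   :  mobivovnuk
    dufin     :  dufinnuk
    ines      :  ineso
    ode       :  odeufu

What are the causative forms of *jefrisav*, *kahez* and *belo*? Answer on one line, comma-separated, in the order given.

The pattern is sibilance of the final sound: -o when the stem ends in a sibilant (*bohifroz*, *ines*); -nuk when the stem ends in a non-sibilant consonant (*mobivov*, *dufin*); -ufu when the stem ends in a vowel (*ufo*, *ode*).
Since the final sound of *jefrisav* is /v/ (a non-sibilant consonant), it takes -nuk, giving *jefrisavnuk*.
The final sound of *kahez* is /z/, which is a sibilant, so the suffix is -o, giving *kahezo*.
The final sound of *belo* is /o/, which is a vowel, so the suffix is -ufu, giving *beloufu*.

jefrisavnuk, kahezo, beloufu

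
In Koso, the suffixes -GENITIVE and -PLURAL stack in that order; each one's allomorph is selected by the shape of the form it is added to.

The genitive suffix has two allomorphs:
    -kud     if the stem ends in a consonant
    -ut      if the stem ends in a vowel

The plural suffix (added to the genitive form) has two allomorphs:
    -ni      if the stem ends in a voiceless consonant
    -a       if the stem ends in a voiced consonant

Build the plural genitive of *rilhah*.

*rilhah* — final sound /h/ (a consonant) → -kud → *rilhahkud*.
The genitive form *rilhahkud* — final consonant /d/ (voiced) → -a → *rilhahkuda*.

rilhahkuda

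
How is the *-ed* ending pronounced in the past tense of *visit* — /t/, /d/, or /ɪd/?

/ɪd/

The stem *visit* ends in /t/ or /d/.
The -ed suffix is realized as /ɪd/ after /t, d/; as /t/ after other voiceless consonants; and as /d/ after other voiced sounds.
So -ed on *visit* is pronounced /ɪd/.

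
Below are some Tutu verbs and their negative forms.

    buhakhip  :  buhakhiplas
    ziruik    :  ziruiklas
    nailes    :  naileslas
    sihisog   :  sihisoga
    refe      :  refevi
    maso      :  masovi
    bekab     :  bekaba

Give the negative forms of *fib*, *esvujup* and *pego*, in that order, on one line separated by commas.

fiba, esvujuplas, pegovi

The alternation tracks the final sound of the stem — -las when the stem ends in a voiceless consonant (*buhakhip*, *ziruik*, *nailes*); -a when the stem ends in a voiced consonant (*sihisog*, *bekab*); -vi when the stem ends in a vowel (*refe*, *maso*).
The final sound of *fib* is /b/, which is a voiced consonant, so the suffix is -a, giving *fiba*.
*esvujup* — final sound /p/ (a voiceless consonant) → -las → *esvujuplas*.
*pego*: final sound = /o/, a vowel → -vi → *pegovi*.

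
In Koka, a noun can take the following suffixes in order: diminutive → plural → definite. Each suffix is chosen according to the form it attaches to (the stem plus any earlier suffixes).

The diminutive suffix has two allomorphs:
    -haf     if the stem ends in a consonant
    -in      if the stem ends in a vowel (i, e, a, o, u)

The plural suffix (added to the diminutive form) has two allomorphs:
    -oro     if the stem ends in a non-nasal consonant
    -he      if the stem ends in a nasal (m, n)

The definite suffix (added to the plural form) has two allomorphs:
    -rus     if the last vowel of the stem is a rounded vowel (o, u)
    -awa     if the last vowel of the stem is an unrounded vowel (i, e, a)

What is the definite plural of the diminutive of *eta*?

etainheawa

The final sound of *eta* is /a/, which is a vowel, so the diminutive suffix is -in, giving *etain*.
The final consonant of the diminutive form *etain* is /n/, which is a nasal, so the plural suffix is -he, giving *etainhe*.
The last vowel of the plural form *etainhe* is /e/, which is an unrounded vowel, so the definite suffix is -awa, giving *etainheawa*.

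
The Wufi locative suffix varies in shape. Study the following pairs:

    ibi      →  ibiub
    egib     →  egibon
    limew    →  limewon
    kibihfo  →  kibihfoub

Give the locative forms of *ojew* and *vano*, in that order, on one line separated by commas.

The suffix is conditioned by the final sound: -on when the stem ends in a consonant (*egib*, *limew*); -ub when the stem ends in a vowel (*ibi*, *kibihfo*).
*ojew* — final sound /w/ (a consonant) → -on → *ojewon*.
*vano* — final sound /o/ (a vowel) → -ub → *vanoub*.

ojewon, vanoub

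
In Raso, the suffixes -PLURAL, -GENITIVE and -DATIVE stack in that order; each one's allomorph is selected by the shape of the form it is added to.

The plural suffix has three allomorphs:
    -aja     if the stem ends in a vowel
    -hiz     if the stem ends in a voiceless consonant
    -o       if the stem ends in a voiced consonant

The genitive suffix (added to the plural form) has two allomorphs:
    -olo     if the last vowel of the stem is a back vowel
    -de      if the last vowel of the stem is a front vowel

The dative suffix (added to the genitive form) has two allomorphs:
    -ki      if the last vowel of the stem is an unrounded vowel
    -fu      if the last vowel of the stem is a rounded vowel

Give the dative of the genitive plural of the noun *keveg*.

Since the final sound of *keveg* is /g/ (a voiced consonant), it takes -o, giving *kevego*.
The plural form *kevego* — last vowel /o/ (a back vowel) → -olo → *kevegoolo*.
The genitive form *kevegoolo* — last vowel /o/ (a rounded vowel) → -fu → *kevegoolofu*.

kevegoolofu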